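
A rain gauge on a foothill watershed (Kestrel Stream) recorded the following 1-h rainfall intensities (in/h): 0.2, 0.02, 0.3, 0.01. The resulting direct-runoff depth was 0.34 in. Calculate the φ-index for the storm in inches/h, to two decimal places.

Only the 2 blocks with intensity above φ contribute runoff: 0.2, 0.3 in/h.
Σ(I−φ)·Δt = d  ⇒  (0.2+0.3 − 2φ)·1 = 0.34
φ = (0.5000 − 0.34/1) / 2 = 0.08 in/h.

φ ≈ 0.08 in/h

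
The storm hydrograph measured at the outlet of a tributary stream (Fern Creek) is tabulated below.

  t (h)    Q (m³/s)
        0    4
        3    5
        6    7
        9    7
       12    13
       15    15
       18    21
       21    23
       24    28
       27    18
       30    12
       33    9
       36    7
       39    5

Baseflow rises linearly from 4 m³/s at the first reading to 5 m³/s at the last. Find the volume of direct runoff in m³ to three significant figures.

V ≈ 1.20 × 10^6 m³

Direct-runoff ordinates (Q − Q_b): 0.00, 0.92, 2.85, 2.77, 8.69, 10.62, 16.54, 18.46, 23.38, 13.31, 7.23, 4.15, 2.08, 0.00 m³/s.
ΣQ_DR = 111.0 m³/s.
With Δt = 3 h = 10800 s, V = ΣQ_DR · Δt = 111.0 × 10800 = 1.20 × 10^6 m³.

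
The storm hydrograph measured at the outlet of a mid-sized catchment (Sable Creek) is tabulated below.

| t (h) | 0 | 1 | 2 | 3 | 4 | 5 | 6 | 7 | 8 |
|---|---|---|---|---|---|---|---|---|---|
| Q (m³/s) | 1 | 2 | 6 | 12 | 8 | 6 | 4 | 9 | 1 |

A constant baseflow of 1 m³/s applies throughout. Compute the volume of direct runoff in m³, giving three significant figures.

V ≈ 1.44 × 10^5 m³

Direct-runoff ordinates (Q − Q_b): 0.0, 1.0, 5.0, 11.0, 7.0, 5.0, 3.0, 8.0, 0.0 m³/s.
ΣQ_DR = 40.00 m³/s.
With Δt = 1 h = 3600 s, V = ΣQ_DR · Δt = 40.00 × 3600 = 1.44 × 10^5 m³.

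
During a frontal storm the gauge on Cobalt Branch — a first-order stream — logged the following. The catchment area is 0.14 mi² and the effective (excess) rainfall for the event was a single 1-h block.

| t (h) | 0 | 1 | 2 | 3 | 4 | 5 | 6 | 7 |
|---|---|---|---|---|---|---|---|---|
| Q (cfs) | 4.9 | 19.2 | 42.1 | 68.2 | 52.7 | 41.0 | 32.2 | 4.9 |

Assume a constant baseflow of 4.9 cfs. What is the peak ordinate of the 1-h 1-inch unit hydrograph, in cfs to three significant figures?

Direct runoff: 0.0, 14.3, 37.2, 63.3, 47.8, 36.1, 27.3, 0.0 cfs; ΣQ_DR = 226.0 cfs, peak = 63.3 cfs.
Runoff depth d = ΣQ_DR·Δt / A = 226.0 × 3600 / (0.14 mi²) = 2.501 in.
The 1-inch UH is the DRH scaled by (1 in)/d, so U_p = 63.3 × 1/2.501 = 25.3 cfs.

U_p ≈ 25.3 cfs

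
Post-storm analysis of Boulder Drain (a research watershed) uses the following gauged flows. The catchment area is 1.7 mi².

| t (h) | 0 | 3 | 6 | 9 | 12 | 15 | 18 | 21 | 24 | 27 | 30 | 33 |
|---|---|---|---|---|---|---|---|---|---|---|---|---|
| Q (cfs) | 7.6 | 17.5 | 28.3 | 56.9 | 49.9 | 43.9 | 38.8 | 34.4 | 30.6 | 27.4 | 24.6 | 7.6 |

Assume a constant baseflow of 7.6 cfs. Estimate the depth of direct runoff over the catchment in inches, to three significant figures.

Direct runoff: 0.0, 9.9, 20.7, 49.3, 42.3, 36.3, 31.2, 26.8, 23.0, 19.8, 17.0, 0.0 cfs; ΣQ_DR = 276.3 cfs.
V = ΣQ_DR · Δt = 276.3 × 10800 s = 2.984 × 10^6 ft³.
Over A = 1.7 mi², depth = V / A = 0.756 in.

d ≈ 0.756 in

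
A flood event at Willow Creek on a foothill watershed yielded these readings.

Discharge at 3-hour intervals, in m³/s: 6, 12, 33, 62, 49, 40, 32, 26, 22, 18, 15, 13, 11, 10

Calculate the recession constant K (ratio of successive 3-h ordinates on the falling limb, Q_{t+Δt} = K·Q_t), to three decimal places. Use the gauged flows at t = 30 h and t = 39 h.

Using the recession-limb readings at t = 30 h and t = 39 h: Q falls from 15 to 10 m³/s over 3 intervals.
K = (Q₂/Q₁)^(1/3) = (10/15)^(1/3) = 0.874.

K ≈ 0.874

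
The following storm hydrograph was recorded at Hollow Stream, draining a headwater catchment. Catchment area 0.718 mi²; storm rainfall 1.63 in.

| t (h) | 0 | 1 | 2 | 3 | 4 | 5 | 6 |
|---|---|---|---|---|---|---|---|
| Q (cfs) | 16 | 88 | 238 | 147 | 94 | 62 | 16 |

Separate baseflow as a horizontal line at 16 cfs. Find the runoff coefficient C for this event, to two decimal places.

C ≈ 0.73

ΣQ_DR = 549.0 cfs; V = ΣQ_DR·Δt = 1.976 × 10^6 ft³.
Runoff depth d = V / A = 1.185 in.
C = d / P = 1.185 / 1.63 = 0.73.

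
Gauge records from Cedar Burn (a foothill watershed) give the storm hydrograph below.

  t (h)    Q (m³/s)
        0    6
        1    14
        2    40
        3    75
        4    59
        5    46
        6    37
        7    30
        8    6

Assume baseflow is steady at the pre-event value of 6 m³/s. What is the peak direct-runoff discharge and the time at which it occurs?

Q_p = 69.0 m³/s at t = 3 h

Subtracting baseflow gives direct-runoff ordinates: 0.0, 8.0, 34.0, 69.0, 53.0, 40.0, 31.0, 24.0, 0.0 m³/s.
The maximum is 69.0 m³/s, occurring at the reading for t = 3 h.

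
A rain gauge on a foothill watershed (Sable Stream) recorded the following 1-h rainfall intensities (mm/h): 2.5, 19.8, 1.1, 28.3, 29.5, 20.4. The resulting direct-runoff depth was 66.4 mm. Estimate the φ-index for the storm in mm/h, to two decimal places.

Only the 4 blocks with intensity above φ contribute runoff: 19.8, 28.3, 29.5, 20.4 mm/h.
Σ(I−φ)·Δt = d  ⇒  (19.8+28.3+29.5+20.4 − 4φ)·1 = 66.4
φ = (98.00 − 66.4/1) / 4 = 7.90 mm/h.

φ ≈ 7.90 mm/h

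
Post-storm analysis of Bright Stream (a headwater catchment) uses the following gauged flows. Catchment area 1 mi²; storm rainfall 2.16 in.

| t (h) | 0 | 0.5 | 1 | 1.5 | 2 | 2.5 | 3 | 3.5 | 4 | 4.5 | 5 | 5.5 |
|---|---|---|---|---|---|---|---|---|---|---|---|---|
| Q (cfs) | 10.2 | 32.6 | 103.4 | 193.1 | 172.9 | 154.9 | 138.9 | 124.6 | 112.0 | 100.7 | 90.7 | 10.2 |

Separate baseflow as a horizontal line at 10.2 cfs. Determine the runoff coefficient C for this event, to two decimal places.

C ≈ 0.40

ΣQ_DR = 1122 cfs; V = ΣQ_DR·Δt = 2.019 × 10^6 ft³.
Runoff depth d = V / A = 0.8692 in.
C = d / P = 0.8692 / 2.16 = 0.40.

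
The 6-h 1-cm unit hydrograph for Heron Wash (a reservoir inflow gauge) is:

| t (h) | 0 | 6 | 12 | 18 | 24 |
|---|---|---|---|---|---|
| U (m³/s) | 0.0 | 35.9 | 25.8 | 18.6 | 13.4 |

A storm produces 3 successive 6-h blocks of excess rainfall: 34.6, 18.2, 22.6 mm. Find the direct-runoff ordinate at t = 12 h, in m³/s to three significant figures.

Q ≈ 155 m³/s

By discrete convolution, Q_j = Σ (P_i / 10 mm) · U_{j−i}.
At t = 12 h (j=2): Q = (34.6/10)·25.8 + (18.2/10)·35.9 + (22.6/10)·0.0 = 155 m³/s.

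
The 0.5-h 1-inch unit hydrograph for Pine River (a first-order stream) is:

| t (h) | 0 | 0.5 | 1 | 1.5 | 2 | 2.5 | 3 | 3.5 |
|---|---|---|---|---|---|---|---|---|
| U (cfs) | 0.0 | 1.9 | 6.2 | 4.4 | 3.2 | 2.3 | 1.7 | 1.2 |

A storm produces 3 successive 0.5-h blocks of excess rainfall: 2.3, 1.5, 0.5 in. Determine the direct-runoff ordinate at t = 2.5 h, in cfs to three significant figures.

Q ≈ 12.3 cfs

By discrete convolution, Q_j = Σ (P_i / 1 in) · U_{j−i}.
At t = 2.5 h (j=5): Q = (2.3/1)·2.3 + (1.5/1)·3.2 + (0.5/1)·4.4 = 12.3 cfs.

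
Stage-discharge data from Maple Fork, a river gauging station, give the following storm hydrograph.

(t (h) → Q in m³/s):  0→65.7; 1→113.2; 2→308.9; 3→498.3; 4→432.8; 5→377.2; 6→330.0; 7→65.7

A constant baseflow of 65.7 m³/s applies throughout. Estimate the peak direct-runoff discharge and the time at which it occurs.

Subtracting baseflow gives direct-runoff ordinates: 0.0, 47.5, 243.2, 432.6, 367.1, 311.5, 264.3, 0.0 m³/s.
The maximum is 432.6 m³/s, occurring at the reading for t = 3 h.

Q_p = 432.6 m³/s at t = 3 h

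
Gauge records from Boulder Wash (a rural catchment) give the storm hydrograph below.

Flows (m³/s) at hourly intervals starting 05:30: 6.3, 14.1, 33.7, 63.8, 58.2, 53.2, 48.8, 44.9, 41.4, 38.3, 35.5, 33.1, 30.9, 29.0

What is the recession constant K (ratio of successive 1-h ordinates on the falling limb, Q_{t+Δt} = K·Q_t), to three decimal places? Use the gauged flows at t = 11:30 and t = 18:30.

Using the recession-limb readings at t = 11:30 and t = 18:30: Q falls from 48.8 to 29.0 m³/s over 7 intervals.
K = (Q₂/Q₁)^(1/7) = (29.0/48.8)^(1/7) = 0.928.

K ≈ 0.928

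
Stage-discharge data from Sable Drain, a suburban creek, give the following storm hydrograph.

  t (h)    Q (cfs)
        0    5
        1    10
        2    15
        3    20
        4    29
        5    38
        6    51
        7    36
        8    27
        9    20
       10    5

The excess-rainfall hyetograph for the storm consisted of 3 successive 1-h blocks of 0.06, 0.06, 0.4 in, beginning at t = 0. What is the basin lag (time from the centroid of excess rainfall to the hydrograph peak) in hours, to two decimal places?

t_L ≈ 3.85 h

Centroid of excess rainfall: t_c = Σ P_i·t̄_i / ΣP_i = 2.1538 h (block centres at 0.5, 1.5, 2.5 h).
Hydrograph peak occurs at t = 6 h, so basin lag t_L = 6 − 2.1538 = 3.85 h.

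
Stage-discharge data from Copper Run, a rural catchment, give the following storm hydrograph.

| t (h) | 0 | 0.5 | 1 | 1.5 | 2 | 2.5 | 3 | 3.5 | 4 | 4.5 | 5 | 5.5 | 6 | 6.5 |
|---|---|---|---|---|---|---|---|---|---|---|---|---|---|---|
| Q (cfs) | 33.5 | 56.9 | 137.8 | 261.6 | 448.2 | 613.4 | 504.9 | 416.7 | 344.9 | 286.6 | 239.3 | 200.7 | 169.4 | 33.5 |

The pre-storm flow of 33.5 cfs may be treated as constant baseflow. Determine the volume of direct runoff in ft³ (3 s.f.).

Direct-runoff ordinates (Q − Q_b): 0.0, 23.4, 104.3, 228.1, 414.7, 579.9, 471.4, 383.2, 311.4, 253.1, 205.8, 167.2, 135.9, 0.0 cfs.
ΣQ_DR = 3278 cfs.
With Δt = 0.5 h = 1800 s, V = ΣQ_DR · Δt = 3278 × 1800 = 5.90 × 10^6 ft³.

V ≈ 5.90 × 10^6 ft³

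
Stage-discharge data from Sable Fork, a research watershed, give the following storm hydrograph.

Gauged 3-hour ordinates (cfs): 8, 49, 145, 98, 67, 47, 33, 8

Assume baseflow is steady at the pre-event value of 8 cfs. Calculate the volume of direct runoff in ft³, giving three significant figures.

Direct-runoff ordinates (Q − Q_b): 0.0, 41.0, 137.0, 90.0, 59.0, 39.0, 25.0, 0.0 cfs.
ΣQ_DR = 391.0 cfs.
With Δt = 3 h = 10800 s, V = ΣQ_DR · Δt = 391.0 × 10800 = 4.22 × 10^6 ft³.

V ≈ 4.22 × 10^6 ft³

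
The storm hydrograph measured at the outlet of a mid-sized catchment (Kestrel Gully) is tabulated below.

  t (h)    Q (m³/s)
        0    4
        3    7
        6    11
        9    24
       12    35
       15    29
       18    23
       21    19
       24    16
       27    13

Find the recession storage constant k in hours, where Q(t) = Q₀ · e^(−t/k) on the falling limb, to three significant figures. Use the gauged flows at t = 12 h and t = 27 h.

On the falling limb, Q drops from 35 to 13 m³/s between t = 12 h and t = 27 h (Δt = 15 h).
k = −Δt / ln(Q₂/Q₁) = −15 / ln(13/35) = 15.1 h.

k ≈ 15.1 h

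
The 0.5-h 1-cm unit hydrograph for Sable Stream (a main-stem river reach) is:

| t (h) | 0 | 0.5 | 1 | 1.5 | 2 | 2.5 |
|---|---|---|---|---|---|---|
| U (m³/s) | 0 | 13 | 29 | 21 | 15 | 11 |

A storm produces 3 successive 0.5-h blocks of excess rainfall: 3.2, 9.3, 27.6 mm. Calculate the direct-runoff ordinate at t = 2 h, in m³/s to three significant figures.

Q ≈ 104 m³/s

By discrete convolution, Q_j = Σ (P_i / 10 mm) · U_{j−i}.
At t = 2 h (j=4): Q = (3.2/10)·15 + (9.3/10)·21 + (27.6/10)·29 = 104 m³/s.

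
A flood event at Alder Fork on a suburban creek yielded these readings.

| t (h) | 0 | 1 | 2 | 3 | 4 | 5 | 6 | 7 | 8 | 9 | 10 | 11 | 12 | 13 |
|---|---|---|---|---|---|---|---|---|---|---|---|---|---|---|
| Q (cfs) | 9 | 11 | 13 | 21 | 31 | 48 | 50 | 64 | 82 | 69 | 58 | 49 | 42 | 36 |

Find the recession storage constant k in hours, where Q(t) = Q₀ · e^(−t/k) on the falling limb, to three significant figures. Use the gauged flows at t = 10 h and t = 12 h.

On the falling limb, Q drops from 58 to 42 cfs between t = 10 h and t = 12 h (Δt = 2 h).
k = −Δt / ln(Q₂/Q₁) = −2 / ln(42/58) = 6.20 h.

k ≈ 6.20 h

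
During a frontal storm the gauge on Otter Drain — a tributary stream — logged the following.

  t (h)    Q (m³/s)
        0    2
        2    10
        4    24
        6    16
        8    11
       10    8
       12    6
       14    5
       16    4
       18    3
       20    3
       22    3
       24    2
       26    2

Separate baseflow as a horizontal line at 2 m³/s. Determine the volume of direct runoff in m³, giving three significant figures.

Direct-runoff ordinates (Q − Q_b): 0.0, 8.0, 22.0, 14.0, 9.0, 6.0, 4.0, 3.0, 2.0, 1.0, 1.0, 1.0, 0.0, 0.0 m³/s.
ΣQ_DR = 71.00 m³/s.
With Δt = 2 h = 7200 s, V = ΣQ_DR · Δt = 71.00 × 7200 = 5.11 × 10^5 m³.

V ≈ 5.11 × 10^5 m³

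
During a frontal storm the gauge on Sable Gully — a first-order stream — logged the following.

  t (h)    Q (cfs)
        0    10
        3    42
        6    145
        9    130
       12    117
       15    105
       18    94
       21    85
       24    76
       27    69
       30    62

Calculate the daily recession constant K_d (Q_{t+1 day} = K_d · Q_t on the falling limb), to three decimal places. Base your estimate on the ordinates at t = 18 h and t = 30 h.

Between t = 18 h and t = 30 h the flow falls from 94 to 62 cfs over 4×3 h = 12 h.
Per-interval ratio K = (62/94)^(1/4) = 0.9012; K_d = K^(24/3) = 0.435.

K_d ≈ 0.435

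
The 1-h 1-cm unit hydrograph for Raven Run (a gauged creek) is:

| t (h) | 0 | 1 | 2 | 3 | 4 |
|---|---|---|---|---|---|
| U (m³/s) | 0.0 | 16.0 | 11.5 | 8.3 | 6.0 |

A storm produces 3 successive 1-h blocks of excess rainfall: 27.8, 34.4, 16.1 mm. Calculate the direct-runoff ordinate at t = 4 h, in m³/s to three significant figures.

By discrete convolution, Q_j = Σ (P_i / 10 mm) · U_{j−i}.
At t = 4 h (j=4): Q = (27.8/10)·6.0 + (34.4/10)·8.3 + (16.1/10)·11.5 = 63.7 m³/s.

Q ≈ 63.7 m³/s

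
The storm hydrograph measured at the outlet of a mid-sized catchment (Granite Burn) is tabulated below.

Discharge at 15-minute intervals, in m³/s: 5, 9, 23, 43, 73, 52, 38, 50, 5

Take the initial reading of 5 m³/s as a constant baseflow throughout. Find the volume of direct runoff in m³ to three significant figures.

V ≈ 2.28 × 10^5 m³

Direct-runoff ordinates (Q − Q_b): 0.0, 4.0, 18.0, 38.0, 68.0, 47.0, 33.0, 45.0, 0.0 m³/s.
ΣQ_DR = 253.0 m³/s.
With Δt = 0.25 h = 900 s, V = ΣQ_DR · Δt = 253.0 × 900 = 2.28 × 10^5 m³.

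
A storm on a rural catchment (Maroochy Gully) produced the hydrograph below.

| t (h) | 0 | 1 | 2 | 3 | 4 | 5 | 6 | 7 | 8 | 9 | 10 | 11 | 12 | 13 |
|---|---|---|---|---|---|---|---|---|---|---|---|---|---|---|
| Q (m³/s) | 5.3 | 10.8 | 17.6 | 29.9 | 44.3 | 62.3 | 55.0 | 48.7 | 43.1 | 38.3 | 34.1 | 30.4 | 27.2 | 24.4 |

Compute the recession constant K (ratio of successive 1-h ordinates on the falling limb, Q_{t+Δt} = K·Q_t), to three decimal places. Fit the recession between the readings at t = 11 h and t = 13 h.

Using the recession-limb readings at t = 11 h and t = 13 h: Q falls from 30.4 to 24.4 m³/s over 2 intervals.
K = (Q₂/Q₁)^(1/2) = (24.4/30.4)^(1/2) = 0.896.

K ≈ 0.896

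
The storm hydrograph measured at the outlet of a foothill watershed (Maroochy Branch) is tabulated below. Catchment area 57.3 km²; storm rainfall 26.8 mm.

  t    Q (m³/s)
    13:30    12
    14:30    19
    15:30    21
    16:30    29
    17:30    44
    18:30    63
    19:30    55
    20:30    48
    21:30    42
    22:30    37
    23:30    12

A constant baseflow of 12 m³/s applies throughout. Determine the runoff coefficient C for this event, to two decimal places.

C ≈ 0.59

ΣQ_DR = 250.0 m³/s; V = ΣQ_DR·Δt = 9.000 × 10^5 m³.
Runoff depth d = V / A = 15.71 mm.
C = d / P = 15.71 / 26.8 = 0.59.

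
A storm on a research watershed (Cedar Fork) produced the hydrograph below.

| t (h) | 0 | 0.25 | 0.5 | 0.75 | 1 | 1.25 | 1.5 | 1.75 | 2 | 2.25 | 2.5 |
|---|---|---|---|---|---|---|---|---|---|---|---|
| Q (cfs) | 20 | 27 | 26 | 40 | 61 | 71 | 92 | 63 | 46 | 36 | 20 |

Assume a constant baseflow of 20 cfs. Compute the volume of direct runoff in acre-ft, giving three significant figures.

V ≈ 5.83 acre-ft

Direct-runoff ordinates (Q − Q_b): 0.0, 7.0, 6.0, 20.0, 41.0, 51.0, 72.0, 43.0, 26.0, 16.0, 0.0 cfs.
ΣQ_DR = 282.0 cfs.
With Δt = 0.25 h = 900 s, V = ΣQ_DR · Δt = 282.0 × 900 = 2.54 × 10^5 ft³ = 5.83 acre-ft.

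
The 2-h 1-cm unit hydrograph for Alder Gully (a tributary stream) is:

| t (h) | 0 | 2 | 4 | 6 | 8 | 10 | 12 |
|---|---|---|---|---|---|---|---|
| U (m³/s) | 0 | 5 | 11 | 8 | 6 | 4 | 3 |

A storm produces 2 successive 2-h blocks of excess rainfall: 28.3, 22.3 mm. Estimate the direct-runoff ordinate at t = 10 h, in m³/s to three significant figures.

Q ≈ 24.7 m³/s

By discrete convolution, Q_j = Σ (P_i / 10 mm) · U_{j−i}.
At t = 10 h (j=5): Q = (28.3/10)·4 + (22.3/10)·6 = 24.7 m³/s.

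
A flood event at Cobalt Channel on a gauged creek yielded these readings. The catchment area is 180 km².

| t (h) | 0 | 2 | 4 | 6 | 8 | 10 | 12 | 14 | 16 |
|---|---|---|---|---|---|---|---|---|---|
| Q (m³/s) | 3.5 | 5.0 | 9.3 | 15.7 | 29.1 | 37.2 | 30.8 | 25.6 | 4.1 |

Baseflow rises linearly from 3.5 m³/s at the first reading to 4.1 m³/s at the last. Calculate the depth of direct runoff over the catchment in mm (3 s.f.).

d ≈ 5.04 mm

Direct runoff: 0.00, 1.43, 5.65, 11.97, 25.30, 33.33, 26.85, 21.57, 0.00 m³/s; ΣQ_DR = 126.1 m³/s.
V = ΣQ_DR · Δt = 126.1 × 7200 s = 9.079 × 10^5 m³.
Over A = 180 km², depth = V / A = 5.04 mm.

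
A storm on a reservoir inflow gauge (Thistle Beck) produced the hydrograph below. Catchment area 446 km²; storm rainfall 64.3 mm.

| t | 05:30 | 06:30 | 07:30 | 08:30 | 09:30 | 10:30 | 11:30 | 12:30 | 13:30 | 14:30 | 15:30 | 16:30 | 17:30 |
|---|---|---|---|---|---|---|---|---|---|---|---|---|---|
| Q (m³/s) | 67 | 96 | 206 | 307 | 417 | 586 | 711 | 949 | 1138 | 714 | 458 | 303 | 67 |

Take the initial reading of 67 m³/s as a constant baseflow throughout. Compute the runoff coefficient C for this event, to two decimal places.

ΣQ_DR = 5148 m³/s; V = ΣQ_DR·Δt = 1.853 × 10^7 m³.
Runoff depth d = V / A = 41.55 mm.
C = d / P = 41.55 / 64.3 = 0.65.

C ≈ 0.65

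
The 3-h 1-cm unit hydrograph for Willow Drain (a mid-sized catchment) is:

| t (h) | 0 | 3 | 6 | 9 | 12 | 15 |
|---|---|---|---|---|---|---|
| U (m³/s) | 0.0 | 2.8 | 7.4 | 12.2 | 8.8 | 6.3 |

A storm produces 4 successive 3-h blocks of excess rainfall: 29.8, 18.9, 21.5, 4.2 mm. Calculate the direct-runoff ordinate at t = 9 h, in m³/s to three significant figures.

By discrete convolution, Q_j = Σ (P_i / 10 mm) · U_{j−i}.
At t = 9 h (j=3): Q = (29.8/10)·12.2 + (18.9/10)·7.4 + (21.5/10)·2.8 + (4.2/10)·0.0 = 56.4 m³/s.

Q ≈ 56.4 m³/s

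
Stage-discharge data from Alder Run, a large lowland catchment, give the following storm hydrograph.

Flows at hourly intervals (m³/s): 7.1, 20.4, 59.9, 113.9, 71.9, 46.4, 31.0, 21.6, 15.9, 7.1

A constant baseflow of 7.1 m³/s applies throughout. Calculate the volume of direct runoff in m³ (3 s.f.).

V ≈ 1.17 × 10^6 m³

Direct-runoff ordinates (Q − Q_b): 0.0, 13.3, 52.8, 106.8, 64.8, 39.3, 23.9, 14.5, 8.8, 0.0 m³/s.
ΣQ_DR = 324.2 m³/s.
With Δt = 1 h = 3600 s, V = ΣQ_DR · Δt = 324.2 × 3600 = 1.17 × 10^6 m³.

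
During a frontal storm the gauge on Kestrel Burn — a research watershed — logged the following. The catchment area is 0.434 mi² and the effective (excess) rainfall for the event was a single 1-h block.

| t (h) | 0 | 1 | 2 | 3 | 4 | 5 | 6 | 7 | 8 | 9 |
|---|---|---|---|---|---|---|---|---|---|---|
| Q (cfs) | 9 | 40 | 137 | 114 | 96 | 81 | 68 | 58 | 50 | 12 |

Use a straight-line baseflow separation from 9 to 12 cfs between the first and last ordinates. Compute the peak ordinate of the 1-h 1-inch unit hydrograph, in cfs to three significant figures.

U_p ≈ 63.7 cfs

Direct runoff: 0.00, 30.67, 127.33, 104.00, 85.67, 70.33, 57.00, 46.67, 38.33, 0.00 cfs; ΣQ_DR = 560.0 cfs, peak = 127.33 cfs.
Runoff depth d = ΣQ_DR·Δt / A = 560.0 × 3600 / (0.434 mi²) = 1.999 in.
The 1-inch UH is the DRH scaled by (1 in)/d, so U_p = 127.33 × 1/1.999 = 63.7 cfs.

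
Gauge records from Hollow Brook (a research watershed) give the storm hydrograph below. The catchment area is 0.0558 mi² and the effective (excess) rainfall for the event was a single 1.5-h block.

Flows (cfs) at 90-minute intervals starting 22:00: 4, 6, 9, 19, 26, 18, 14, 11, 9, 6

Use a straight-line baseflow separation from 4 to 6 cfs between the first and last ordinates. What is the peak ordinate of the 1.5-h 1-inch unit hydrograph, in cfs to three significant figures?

Direct runoff: 0.00, 1.78, 4.56, 14.33, 21.11, 12.89, 8.67, 5.44, 3.22, 0.00 cfs; ΣQ_DR = 72.00 cfs, peak = 21.11 cfs.
Runoff depth d = ΣQ_DR·Δt / A = 72.00 × 5400 / (0.0558 mi²) = 2.999 in.
The 1-inch UH is the DRH scaled by (1 in)/d, so U_p = 21.11 × 1/2.999 = 7.04 cfs.

U_p ≈ 7.04 cfs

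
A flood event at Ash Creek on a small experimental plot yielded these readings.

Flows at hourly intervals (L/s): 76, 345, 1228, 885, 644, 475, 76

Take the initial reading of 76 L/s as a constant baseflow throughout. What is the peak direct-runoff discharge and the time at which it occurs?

Q_p = 1152.0 L/s at t = 2 h

Subtracting baseflow gives direct-runoff ordinates: 0.0, 269.0, 1152.0, 809.0, 568.0, 399.0, 0.0 L/s.
The maximum is 1152.0 L/s, occurring at the reading for t = 2 h.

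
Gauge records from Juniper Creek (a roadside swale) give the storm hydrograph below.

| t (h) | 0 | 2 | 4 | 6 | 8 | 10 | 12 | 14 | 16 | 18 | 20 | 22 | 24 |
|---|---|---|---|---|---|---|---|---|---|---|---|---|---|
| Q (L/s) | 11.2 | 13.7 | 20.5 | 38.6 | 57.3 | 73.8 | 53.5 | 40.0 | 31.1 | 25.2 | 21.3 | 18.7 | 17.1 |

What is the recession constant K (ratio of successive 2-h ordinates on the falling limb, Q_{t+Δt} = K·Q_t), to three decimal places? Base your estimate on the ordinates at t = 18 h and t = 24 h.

Using the recession-limb readings at t = 18 h and t = 24 h: Q falls from 25.2 to 17.1 L/s over 3 intervals.
K = (Q₂/Q₁)^(1/3) = (17.1/25.2)^(1/3) = 0.879.

K ≈ 0.879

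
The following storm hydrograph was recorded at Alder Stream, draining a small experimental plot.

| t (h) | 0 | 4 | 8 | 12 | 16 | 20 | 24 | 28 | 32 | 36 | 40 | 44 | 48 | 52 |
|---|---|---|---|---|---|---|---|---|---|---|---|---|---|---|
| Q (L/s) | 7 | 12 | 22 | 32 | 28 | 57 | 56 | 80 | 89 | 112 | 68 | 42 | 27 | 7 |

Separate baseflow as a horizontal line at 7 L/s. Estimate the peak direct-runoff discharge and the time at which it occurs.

Q_p = 105.0 L/s at t = 36 h

Subtracting baseflow gives direct-runoff ordinates: 0.0, 5.0, 15.0, 25.0, 21.0, 50.0, 49.0, 73.0, 82.0, 105.0, 61.0, 35.0, 20.0, 0.0 L/s.
The maximum is 105.0 L/s, occurring at the reading for t = 36 h.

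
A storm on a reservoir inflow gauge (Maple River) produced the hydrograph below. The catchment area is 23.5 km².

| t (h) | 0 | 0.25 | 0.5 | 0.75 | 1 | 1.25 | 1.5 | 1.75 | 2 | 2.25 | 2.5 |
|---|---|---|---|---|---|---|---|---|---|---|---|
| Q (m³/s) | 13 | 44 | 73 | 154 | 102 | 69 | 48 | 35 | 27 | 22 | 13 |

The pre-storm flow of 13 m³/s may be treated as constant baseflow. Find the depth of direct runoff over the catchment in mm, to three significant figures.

d ≈ 17.5 mm

Direct runoff: 0.0, 31.0, 60.0, 141.0, 89.0, 56.0, 35.0, 22.0, 14.0, 9.0, 0.0 m³/s; ΣQ_DR = 457.0 m³/s.
V = ΣQ_DR · Δt = 457.0 × 900 s = 4.113 × 10^5 m³.
Over A = 23.5 km², depth = V / A = 17.5 mm.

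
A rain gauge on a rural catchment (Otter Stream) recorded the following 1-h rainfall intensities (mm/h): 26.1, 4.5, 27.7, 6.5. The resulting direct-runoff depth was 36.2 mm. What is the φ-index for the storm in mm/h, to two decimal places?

φ ≈ 8.80 mm/h

Only the 2 blocks with intensity above φ contribute runoff: 26.1, 27.7 mm/h.
Σ(I−φ)·Δt = d  ⇒  (26.1+27.7 − 2φ)·1 = 36.2
φ = (53.80 − 36.2/1) / 2 = 8.80 mm/h.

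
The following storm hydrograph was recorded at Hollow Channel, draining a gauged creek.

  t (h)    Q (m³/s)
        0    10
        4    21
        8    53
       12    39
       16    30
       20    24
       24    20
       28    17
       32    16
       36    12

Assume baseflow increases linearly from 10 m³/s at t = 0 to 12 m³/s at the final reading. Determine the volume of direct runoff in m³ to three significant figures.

V ≈ 1.90 × 10^6 m³

Direct-runoff ordinates (Q − Q_b): 0.00, 10.78, 42.56, 28.33, 19.11, 12.89, 8.67, 5.44, 4.22, 0.00 m³/s.
ΣQ_DR = 132.0 m³/s.
With Δt = 4 h = 14400 s, V = ΣQ_DR · Δt = 132.0 × 14400 = 1.90 × 10^6 m³.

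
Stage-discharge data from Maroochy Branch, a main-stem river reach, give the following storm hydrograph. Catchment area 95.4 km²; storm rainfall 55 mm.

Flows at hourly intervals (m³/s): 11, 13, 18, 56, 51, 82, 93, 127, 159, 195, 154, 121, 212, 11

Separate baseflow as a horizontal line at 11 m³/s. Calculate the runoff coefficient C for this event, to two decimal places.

C ≈ 0.79

ΣQ_DR = 1149 m³/s; V = ΣQ_DR·Δt = 4.136 × 10^6 m³.
Runoff depth d = V / A = 43.36 mm.
C = d / P = 43.36 / 55 = 0.79.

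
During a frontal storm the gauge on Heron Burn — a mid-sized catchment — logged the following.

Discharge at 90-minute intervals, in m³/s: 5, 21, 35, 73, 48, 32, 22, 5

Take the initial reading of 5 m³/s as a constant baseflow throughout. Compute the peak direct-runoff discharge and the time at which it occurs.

Q_p = 68.0 m³/s at t = 4.5 h

Subtracting baseflow gives direct-runoff ordinates: 0.0, 16.0, 30.0, 68.0, 43.0, 27.0, 17.0, 0.0 m³/s.
The maximum is 68.0 m³/s, occurring at the reading for t = 4.5 h.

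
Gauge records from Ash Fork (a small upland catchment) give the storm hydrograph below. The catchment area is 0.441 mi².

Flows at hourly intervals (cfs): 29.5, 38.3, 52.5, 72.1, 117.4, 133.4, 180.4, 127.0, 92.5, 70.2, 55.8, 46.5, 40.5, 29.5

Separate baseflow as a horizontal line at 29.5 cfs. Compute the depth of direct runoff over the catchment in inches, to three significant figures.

d ≈ 2.36 in

Direct runoff: 0.0, 8.8, 23.0, 42.6, 87.9, 103.9, 150.9, 97.5, 63.0, 40.7, 26.3, 17.0, 11.0, 0.0 cfs; ΣQ_DR = 672.6 cfs.
V = ΣQ_DR · Δt = 672.6 × 3600 s = 2.421 × 10^6 ft³.
Over A = 0.441 mi², depth = V / A = 2.36 in.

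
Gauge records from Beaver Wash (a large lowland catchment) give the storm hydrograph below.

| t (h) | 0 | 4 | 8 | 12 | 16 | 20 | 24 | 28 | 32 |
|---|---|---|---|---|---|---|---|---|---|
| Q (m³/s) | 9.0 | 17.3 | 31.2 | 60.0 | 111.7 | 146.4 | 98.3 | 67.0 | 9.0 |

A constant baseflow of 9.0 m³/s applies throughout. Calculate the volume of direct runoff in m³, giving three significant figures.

Direct-runoff ordinates (Q − Q_b): 0.0, 8.3, 22.2, 51.0, 102.7, 137.4, 89.3, 58.0, 0.0 m³/s.
ΣQ_DR = 468.9 m³/s.
With Δt = 4 h = 14400 s, V = ΣQ_DR · Δt = 468.9 × 14400 = 6.75 × 10^6 m³.

V ≈ 6.75 × 10^6 m³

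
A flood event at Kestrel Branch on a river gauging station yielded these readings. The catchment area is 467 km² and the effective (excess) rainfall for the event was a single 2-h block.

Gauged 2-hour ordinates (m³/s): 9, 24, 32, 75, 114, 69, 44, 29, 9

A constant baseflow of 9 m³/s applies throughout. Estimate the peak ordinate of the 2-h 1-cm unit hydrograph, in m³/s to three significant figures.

Direct runoff: 0.0, 15.0, 23.0, 66.0, 105.0, 60.0, 35.0, 20.0, 0.0 m³/s; ΣQ_DR = 324.0 m³/s, peak = 105.0 m³/s.
Runoff depth d = ΣQ_DR·Δt / A = 324.0 × 7200 / (467 km²) = 4.995 mm.
The 1-cm UH is the DRH scaled by (10 mm)/d, so U_p = 105.0 × 10/4.995 = 210 m³/s.

U_p ≈ 210 m³/s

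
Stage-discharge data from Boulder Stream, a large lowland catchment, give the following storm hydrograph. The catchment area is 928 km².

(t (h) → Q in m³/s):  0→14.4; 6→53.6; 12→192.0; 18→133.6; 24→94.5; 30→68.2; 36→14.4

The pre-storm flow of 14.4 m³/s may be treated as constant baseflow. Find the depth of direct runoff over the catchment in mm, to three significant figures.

Direct runoff: 0.0, 39.2, 177.6, 119.2, 80.1, 53.8, 0.0 m³/s; ΣQ_DR = 469.9 m³/s.
V = ΣQ_DR · Δt = 469.9 × 21600 s = 1.015 × 10^7 m³.
Over A = 928 km², depth = V / A = 10.9 mm.

d ≈ 10.9 mm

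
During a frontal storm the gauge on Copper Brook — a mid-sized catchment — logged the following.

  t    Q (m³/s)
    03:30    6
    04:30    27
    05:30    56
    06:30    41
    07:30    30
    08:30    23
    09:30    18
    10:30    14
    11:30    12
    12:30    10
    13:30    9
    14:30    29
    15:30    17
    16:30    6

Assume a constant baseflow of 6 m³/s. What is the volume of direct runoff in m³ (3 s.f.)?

V ≈ 7.70 × 10^5 m³

Direct-runoff ordinates (Q − Q_b): 0.0, 21.0, 50.0, 35.0, 24.0, 17.0, 12.0, 8.0, 6.0, 4.0, 3.0, 23.0, 11.0, 0.0 m³/s.
ΣQ_DR = 214.0 m³/s.
With Δt = 1 h = 3600 s, V = ΣQ_DR · Δt = 214.0 × 3600 = 7.70 × 10^5 m³.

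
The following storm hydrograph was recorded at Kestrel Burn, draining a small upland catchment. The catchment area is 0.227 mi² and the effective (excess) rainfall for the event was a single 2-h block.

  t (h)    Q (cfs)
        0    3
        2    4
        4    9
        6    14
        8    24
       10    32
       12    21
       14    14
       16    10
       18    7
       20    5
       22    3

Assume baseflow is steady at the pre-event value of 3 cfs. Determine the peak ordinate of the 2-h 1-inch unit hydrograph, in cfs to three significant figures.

U_p ≈ 19.3 cfs

Direct runoff: 0.0, 1.0, 6.0, 11.0, 21.0, 29.0, 18.0, 11.0, 7.0, 4.0, 2.0, 0.0 cfs; ΣQ_DR = 110.0 cfs, peak = 29.0 cfs.
Runoff depth d = ΣQ_DR·Δt / A = 110.0 × 7200 / (0.227 mi²) = 1.502 in.
The 1-inch UH is the DRH scaled by (1 in)/d, so U_p = 29.0 × 1/1.502 = 19.3 cfs.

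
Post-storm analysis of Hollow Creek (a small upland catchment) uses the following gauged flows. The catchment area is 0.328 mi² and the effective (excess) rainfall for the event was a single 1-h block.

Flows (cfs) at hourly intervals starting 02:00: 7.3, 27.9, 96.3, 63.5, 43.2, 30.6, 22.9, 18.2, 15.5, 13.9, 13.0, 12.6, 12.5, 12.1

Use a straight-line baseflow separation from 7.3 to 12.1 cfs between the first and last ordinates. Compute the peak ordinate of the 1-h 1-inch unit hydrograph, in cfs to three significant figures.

Direct runoff: 0.00, 20.23, 88.26, 55.09, 34.42, 21.45, 13.38, 8.32, 5.25, 3.28, 2.01, 1.24, 0.77, 0.00 cfs; ΣQ_DR = 253.7 cfs, peak = 88.26 cfs.
Runoff depth d = ΣQ_DR·Δt / A = 253.7 × 3600 / (0.328 mi²) = 1.199 in.
The 1-inch UH is the DRH scaled by (1 in)/d, so U_p = 88.26 × 1/1.199 = 73.6 cfs.

U_p ≈ 73.6 cfs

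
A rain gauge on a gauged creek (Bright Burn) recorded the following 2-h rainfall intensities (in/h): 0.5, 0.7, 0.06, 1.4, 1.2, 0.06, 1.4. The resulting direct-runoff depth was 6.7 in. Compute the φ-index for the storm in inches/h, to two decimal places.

Only the 5 blocks with intensity above φ contribute runoff: 0.5, 0.7, 1.4, 1.2, 1.4 in/h.
Σ(I−φ)·Δt = d  ⇒  (0.5+0.7+1.4+1.2+1.4 − 5φ)·2 = 6.7
φ = (5.200 − 6.7/2) / 5 = 0.37 in/h.

φ ≈ 0.37 in/h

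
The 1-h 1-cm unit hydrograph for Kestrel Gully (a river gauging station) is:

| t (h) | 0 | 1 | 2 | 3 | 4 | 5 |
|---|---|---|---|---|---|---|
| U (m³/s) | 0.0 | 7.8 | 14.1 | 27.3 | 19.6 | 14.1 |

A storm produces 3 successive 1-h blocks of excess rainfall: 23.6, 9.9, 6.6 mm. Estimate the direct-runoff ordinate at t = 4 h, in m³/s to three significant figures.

By discrete convolution, Q_j = Σ (P_i / 10 mm) · U_{j−i}.
At t = 4 h (j=4): Q = (23.6/10)·19.6 + (9.9/10)·27.3 + (6.6/10)·14.1 = 82.6 m³/s.

Q ≈ 82.6 m³/s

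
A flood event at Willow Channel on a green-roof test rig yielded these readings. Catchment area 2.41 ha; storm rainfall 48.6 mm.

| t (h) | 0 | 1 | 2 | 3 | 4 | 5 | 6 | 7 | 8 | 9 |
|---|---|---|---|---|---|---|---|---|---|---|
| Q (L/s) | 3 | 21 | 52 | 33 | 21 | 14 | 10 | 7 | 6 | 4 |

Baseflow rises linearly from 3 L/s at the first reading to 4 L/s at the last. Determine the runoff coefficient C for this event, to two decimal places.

C ≈ 0.42

ΣQ_DR = 136.0 L/s; V = ΣQ_DR·Δt = 4.896 × 10^5 L.
Runoff depth d = V / A = 20.32 mm.
C = d / P = 20.32 / 48.6 = 0.42.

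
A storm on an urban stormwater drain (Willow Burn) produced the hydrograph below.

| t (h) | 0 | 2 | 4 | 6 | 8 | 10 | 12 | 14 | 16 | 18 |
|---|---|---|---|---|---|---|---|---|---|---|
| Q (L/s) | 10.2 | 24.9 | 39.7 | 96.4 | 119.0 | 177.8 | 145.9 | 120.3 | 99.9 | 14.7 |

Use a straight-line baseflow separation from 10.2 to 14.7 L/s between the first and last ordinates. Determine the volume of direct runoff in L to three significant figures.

V ≈ 5.21 × 10^6 L

Direct-runoff ordinates (Q − Q_b): 0.00, 14.20, 28.50, 84.70, 106.80, 165.10, 132.70, 106.60, 85.70, 0.00 L/s.
ΣQ_DR = 724.3 L/s.
With Δt = 2 h = 7200 s, V = ΣQ_DR · Δt = 724.3 × 7200 = 5.21 × 10^6 L.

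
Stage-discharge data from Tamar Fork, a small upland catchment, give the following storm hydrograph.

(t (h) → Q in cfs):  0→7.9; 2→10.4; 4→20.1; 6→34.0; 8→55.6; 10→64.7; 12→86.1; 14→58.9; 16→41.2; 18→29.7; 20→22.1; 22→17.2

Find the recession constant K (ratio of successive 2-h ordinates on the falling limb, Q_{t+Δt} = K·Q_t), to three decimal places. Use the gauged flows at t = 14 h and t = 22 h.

Using the recession-limb readings at t = 14 h and t = 22 h: Q falls from 58.9 to 17.2 cfs over 4 intervals.
K = (Q₂/Q₁)^(1/4) = (17.2/58.9)^(1/4) = 0.735.

K ≈ 0.735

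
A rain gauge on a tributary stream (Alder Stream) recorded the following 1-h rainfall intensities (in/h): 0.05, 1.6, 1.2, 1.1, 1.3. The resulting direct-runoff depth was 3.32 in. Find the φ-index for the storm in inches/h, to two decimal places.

φ ≈ 0.47 in/h

Only the 4 blocks with intensity above φ contribute runoff: 1.6, 1.2, 1.1, 1.3 in/h.
Σ(I−φ)·Δt = d  ⇒  (1.6+1.2+1.1+1.3 − 4φ)·1 = 3.32
φ = (5.200 − 3.32/1) / 4 = 0.47 in/h.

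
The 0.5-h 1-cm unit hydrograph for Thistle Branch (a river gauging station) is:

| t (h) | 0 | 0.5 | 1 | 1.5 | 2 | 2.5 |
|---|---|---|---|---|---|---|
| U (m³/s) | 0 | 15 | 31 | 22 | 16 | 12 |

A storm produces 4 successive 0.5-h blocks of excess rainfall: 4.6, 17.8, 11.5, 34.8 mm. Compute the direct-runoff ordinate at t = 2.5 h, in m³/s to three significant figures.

By discrete convolution, Q_j = Σ (P_i / 10 mm) · U_{j−i}.
At t = 2.5 h (j=5): Q = (4.6/10)·12 + (17.8/10)·16 + (11.5/10)·22 + (34.8/10)·31 = 167 m³/s.

Q ≈ 167 m³/s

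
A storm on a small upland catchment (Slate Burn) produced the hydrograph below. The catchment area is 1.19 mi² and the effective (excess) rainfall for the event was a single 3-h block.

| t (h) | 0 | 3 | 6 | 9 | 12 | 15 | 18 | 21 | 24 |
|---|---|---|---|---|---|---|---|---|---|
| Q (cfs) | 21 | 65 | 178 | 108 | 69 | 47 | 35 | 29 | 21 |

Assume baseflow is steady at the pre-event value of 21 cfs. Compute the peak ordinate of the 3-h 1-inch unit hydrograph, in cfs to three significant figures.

U_p ≈ 105 cfs

Direct runoff: 0.0, 44.0, 157.0, 87.0, 48.0, 26.0, 14.0, 8.0, 0.0 cfs; ΣQ_DR = 384.0 cfs, peak = 157.0 cfs.
Runoff depth d = ΣQ_DR·Δt / A = 384.0 × 10800 / (1.19 mi²) = 1.500 in.
The 1-inch UH is the DRH scaled by (1 in)/d, so U_p = 157.0 × 1/1.500 = 105 cfs.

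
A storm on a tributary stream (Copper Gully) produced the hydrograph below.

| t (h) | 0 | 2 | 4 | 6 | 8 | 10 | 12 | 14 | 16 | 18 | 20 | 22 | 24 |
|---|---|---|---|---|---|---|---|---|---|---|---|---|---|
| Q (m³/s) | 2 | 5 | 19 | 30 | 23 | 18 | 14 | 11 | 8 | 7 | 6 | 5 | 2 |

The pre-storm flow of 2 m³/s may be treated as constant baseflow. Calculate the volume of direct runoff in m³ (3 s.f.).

V ≈ 8.93 × 10^5 m³

Direct-runoff ordinates (Q − Q_b): 0.0, 3.0, 17.0, 28.0, 21.0, 16.0, 12.0, 9.0, 6.0, 5.0, 4.0, 3.0, 0.0 m³/s.
ΣQ_DR = 124.0 m³/s.
With Δt = 2 h = 7200 s, V = ΣQ_DR · Δt = 124.0 × 7200 = 8.93 × 10^5 m³.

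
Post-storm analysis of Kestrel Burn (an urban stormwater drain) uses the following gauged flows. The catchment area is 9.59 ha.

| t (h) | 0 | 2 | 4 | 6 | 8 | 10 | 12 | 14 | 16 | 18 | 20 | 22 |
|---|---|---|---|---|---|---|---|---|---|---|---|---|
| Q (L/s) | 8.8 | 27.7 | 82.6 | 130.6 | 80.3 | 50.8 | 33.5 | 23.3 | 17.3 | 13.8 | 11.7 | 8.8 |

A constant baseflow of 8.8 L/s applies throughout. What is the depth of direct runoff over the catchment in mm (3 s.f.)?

d ≈ 28.8 mm

Direct runoff: 0.0, 18.9, 73.8, 121.8, 71.5, 42.0, 24.7, 14.5, 8.5, 5.0, 2.9, 0.0 L/s; ΣQ_DR = 383.6 L/s.
V = ΣQ_DR · Δt = 383.6 × 7200 s = 2.762 × 10^6 L.
Over A = 9.59 ha, depth = V / A = 28.8 mm.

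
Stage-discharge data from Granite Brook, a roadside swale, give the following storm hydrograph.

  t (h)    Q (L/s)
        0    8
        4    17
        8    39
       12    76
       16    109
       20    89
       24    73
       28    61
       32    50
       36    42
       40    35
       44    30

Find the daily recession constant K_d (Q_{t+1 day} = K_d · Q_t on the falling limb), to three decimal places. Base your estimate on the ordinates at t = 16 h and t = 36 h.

Between t = 16 h and t = 36 h the flow falls from 109 to 42 L/s over 5×4 h = 20 h.
Per-interval ratio K = (42/109)^(1/5) = 0.8264; K_d = K^(24/4) = 0.318.

K_d ≈ 0.318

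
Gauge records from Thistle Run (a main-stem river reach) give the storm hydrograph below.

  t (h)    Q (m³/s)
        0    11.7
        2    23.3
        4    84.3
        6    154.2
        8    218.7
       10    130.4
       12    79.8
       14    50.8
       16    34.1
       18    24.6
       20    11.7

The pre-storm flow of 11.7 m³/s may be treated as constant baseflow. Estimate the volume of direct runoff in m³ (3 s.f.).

Direct-runoff ordinates (Q − Q_b): 0.0, 11.6, 72.6, 142.5, 207.0, 118.7, 68.1, 39.1, 22.4, 12.9, 0.0 m³/s.
ΣQ_DR = 694.9 m³/s.
With Δt = 2 h = 7200 s, V = ΣQ_DR · Δt = 694.9 × 7200 = 5.00 × 10^6 m³.

V ≈ 5.00 × 10^6 m³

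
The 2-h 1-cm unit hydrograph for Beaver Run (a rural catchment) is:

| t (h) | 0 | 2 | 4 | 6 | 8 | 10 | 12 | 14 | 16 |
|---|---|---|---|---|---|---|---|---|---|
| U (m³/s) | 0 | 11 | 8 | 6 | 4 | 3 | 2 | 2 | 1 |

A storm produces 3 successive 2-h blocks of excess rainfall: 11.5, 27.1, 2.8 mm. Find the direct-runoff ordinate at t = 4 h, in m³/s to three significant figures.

By discrete convolution, Q_j = Σ (P_i / 10 mm) · U_{j−i}.
At t = 4 h (j=2): Q = (11.5/10)·8 + (27.1/10)·11 + (2.8/10)·0 = 39.0 m³/s.

Q ≈ 39.0 m³/s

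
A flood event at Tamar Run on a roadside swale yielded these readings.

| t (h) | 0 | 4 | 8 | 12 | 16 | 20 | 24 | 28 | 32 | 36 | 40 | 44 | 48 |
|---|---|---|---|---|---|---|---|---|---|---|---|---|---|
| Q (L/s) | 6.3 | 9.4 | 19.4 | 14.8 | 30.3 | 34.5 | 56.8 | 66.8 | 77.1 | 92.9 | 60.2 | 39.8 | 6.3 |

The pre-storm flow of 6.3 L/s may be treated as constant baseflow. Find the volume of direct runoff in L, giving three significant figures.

V ≈ 6.23 × 10^6 L

Direct-runoff ordinates (Q − Q_b): 0.0, 3.1, 13.1, 8.5, 24.0, 28.2, 50.5, 60.5, 70.8, 86.6, 53.9, 33.5, 0.0 L/s.
ΣQ_DR = 432.7 L/s.
With Δt = 4 h = 14400 s, V = ΣQ_DR · Δt = 432.7 × 14400 = 6.23 × 10^6 L.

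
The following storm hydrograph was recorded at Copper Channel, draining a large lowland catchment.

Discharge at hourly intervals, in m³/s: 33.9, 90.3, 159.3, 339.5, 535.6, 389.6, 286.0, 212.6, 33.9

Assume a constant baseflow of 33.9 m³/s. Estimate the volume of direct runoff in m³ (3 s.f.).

V ≈ 6.39 × 10^6 m³

Direct-runoff ordinates (Q − Q_b): 0.0, 56.4, 125.4, 305.6, 501.7, 355.7, 252.1, 178.7, 0.0 m³/s.
ΣQ_DR = 1776 m³/s.
With Δt = 1 h = 3600 s, V = ΣQ_DR · Δt = 1776 × 3600 = 6.39 × 10^6 m³.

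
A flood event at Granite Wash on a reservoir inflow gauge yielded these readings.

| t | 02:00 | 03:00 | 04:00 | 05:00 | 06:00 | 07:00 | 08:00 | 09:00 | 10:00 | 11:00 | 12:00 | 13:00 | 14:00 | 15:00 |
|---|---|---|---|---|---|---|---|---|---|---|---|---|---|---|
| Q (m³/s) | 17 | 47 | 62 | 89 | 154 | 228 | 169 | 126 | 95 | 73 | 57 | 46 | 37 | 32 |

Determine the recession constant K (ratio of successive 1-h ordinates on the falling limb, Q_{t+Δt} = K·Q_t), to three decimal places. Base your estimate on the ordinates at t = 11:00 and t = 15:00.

Using the recession-limb readings at t = 11:00 and t = 15:00: Q falls from 73 to 32 m³/s over 4 intervals.
K = (Q₂/Q₁)^(1/4) = (32/73)^(1/4) = 0.814.

K ≈ 0.814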